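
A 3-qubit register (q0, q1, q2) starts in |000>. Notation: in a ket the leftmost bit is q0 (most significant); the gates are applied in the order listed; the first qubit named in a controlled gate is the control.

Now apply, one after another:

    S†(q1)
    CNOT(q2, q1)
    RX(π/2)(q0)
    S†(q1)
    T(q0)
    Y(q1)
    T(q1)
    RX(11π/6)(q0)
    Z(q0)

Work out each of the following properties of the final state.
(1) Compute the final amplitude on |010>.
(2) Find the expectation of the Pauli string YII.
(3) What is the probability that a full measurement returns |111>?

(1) The final state's coefficient on |010> equals -1/4 + sqrt(3)/4 - sqrt(3)*exp(3*I*pi/4)/4 - exp(3*I*pi/4)/4.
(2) The expectation value of YII is sqrt(6)/4.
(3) The probability of measuring |111> is 0.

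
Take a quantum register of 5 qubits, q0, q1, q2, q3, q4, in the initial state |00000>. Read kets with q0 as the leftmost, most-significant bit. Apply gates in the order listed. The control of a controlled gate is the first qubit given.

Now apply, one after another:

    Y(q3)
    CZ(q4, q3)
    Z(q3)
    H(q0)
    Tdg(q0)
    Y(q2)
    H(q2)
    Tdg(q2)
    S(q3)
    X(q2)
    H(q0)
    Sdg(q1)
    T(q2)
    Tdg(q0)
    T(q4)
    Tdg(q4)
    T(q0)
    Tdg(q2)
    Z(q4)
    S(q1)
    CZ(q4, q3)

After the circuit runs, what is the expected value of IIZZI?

The expectation value of IIZZI is 0.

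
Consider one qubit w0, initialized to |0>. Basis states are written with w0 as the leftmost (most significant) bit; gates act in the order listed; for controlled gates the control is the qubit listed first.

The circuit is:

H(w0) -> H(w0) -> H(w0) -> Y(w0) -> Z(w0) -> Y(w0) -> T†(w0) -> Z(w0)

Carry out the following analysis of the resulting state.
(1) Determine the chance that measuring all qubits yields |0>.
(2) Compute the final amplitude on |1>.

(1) A full measurement returns |0> with probability 1/2.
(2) The amplitude on |1> is sqrt(2)*exp(3*I*pi/4)/2.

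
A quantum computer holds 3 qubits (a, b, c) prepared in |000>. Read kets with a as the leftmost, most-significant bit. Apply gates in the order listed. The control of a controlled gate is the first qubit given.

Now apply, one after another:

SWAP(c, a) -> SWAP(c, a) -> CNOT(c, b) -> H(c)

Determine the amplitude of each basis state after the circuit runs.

The resulting statevector has amplitude sqrt(2)/2 on |000>, sqrt(2)/2 on |001>, and 0 on every other basis state. Key observation: the block from step 1 through step 2 cancels to the identity and can be dropped.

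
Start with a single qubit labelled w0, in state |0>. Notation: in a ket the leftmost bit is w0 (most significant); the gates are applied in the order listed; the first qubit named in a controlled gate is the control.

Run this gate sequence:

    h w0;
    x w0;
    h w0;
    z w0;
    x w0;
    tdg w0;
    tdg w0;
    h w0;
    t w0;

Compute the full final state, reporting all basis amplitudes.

The final amplitudes are -sqrt(2)*I/2 on |0>, sqrt(2)*exp(3*I*pi/4)/2 on |1>. Key observation: the block from step 1 through step 4 cancels to the identity and can be dropped.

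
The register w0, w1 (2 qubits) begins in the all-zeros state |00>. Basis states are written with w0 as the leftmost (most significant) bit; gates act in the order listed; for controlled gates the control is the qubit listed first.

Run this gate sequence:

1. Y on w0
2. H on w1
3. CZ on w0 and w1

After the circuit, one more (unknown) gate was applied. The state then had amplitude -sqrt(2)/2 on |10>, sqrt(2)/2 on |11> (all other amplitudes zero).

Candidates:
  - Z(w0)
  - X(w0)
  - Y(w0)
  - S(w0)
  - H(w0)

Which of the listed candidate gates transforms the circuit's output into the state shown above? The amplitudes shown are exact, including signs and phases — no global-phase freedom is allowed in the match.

The applied gate was S(w0).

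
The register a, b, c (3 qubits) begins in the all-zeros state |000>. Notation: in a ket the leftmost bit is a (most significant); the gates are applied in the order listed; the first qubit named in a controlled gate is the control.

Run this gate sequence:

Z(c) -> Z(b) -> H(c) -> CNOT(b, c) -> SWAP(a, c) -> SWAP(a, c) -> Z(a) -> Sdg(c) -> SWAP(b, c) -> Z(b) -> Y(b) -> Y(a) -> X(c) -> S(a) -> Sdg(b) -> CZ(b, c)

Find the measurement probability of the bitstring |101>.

Outcome |101> occurs with probability 1/2.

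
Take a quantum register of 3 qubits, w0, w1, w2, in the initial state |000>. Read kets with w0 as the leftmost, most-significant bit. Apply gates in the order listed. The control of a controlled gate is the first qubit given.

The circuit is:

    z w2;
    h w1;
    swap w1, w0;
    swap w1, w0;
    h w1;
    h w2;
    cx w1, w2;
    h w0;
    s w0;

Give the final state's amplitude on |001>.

The final state's coefficient on |001> equals 1/2.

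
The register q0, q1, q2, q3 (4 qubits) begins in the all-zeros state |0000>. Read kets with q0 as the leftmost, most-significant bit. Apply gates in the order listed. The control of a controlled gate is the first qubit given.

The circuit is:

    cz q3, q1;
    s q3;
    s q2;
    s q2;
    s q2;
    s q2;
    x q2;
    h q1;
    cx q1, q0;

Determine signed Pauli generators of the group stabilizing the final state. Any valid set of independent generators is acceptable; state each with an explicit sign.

The final state is stabilized by the group generated by +XXII, +ZZII, -IIZI, +IIIZ; other independent generating sets are equally valid. Key observation: the block from step 3 through step 6 cancels to the identity and can be dropped.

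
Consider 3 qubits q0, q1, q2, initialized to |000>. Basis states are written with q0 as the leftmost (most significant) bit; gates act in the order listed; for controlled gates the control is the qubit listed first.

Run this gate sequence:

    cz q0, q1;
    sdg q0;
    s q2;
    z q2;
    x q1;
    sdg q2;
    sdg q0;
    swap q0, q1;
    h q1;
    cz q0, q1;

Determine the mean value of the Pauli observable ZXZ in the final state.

The observable ZXZ averages to 1.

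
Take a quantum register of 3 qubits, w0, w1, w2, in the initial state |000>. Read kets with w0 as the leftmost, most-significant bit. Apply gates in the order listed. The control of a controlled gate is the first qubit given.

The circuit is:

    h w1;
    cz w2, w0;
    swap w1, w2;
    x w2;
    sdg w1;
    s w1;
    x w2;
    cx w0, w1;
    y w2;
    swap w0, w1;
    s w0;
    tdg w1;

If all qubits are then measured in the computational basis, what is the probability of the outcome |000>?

Outcome |000> occurs with probability 1/2. Key observation: the block from step 4 through step 7 cancels to the identity and can be dropped.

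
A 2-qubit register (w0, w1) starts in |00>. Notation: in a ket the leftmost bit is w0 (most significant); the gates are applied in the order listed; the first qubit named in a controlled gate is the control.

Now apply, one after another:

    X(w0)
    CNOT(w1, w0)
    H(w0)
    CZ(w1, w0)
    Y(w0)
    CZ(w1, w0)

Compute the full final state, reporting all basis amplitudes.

The final amplitudes are sqrt(2)*I/2 on |00>, 0 on |01>, sqrt(2)*I/2 on |10>, 0 on |11>.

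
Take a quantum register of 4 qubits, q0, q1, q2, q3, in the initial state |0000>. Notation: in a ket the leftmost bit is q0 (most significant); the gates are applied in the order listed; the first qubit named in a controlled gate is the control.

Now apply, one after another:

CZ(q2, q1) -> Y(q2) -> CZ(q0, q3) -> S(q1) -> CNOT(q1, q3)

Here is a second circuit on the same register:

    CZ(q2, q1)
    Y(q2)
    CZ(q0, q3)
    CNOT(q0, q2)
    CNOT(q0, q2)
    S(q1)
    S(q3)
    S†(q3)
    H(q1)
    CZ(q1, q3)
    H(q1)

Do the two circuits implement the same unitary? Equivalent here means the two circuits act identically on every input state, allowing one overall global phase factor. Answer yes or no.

No, they are not equivalent — no single phase factor reconciles the two unitaries.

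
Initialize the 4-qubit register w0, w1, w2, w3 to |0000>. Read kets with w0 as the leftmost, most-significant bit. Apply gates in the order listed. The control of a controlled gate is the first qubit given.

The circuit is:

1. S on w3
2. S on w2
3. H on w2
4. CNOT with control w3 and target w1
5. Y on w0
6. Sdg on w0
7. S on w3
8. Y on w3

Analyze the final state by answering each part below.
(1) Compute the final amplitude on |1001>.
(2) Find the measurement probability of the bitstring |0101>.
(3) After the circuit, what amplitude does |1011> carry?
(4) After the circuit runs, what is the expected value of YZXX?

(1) |1001> carries amplitude sqrt(2)*I/2 in the final state.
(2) Outcome |0101> occurs with probability 0.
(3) |1011> carries amplitude sqrt(2)*I/2 in the final state.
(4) The expectation value of YZXX is 0.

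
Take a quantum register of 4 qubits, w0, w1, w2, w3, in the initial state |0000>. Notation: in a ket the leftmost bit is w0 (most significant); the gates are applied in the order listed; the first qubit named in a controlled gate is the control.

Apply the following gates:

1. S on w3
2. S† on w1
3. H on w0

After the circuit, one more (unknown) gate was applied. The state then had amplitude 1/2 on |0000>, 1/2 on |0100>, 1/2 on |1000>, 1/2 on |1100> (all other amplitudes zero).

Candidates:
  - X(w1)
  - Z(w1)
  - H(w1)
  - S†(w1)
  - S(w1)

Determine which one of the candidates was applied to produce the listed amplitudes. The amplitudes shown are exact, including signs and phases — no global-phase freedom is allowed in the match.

The applied gate was H(w1).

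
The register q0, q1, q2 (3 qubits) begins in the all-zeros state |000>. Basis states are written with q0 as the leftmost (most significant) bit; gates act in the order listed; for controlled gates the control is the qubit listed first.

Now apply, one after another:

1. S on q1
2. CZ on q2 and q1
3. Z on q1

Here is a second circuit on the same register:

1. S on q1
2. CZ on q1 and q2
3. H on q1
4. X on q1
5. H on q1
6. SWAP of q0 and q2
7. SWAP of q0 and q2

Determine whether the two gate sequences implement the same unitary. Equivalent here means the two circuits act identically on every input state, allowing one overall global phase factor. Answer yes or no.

Yes — the two circuits implement the same unitary up to a global phase.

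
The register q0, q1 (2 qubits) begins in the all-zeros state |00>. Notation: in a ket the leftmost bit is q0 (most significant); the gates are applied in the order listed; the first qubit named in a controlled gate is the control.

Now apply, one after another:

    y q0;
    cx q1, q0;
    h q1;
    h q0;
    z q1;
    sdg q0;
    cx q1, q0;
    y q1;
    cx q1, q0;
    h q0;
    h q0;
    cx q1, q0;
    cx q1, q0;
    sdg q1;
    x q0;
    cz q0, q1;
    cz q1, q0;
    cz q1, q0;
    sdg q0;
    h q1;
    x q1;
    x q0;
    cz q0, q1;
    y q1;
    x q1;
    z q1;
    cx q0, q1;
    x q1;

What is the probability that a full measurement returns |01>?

Outcome |01> occurs with probability 1/4.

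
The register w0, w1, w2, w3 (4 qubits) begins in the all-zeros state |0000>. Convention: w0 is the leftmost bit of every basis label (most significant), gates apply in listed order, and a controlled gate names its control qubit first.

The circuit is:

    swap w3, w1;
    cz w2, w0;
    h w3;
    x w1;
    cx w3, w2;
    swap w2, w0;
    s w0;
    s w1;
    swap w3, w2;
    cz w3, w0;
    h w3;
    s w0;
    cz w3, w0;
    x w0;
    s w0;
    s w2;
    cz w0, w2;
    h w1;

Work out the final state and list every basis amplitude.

The final amplitudes are 0 on |0000>, 0 on |0001>, sqrt(2)/4 on |0010>, -sqrt(2)/4 on |0011>, 0 on |0100>, 0 on |0101>, -sqrt(2)/4 on |0110>, sqrt(2)/4 on |0111>, -sqrt(2)/4 on |1000>, -sqrt(2)/4 on |1001>, 0 on |1010>, 0 on |1011>, sqrt(2)/4 on |1100>, sqrt(2)/4 on |1101>, 0 on |1110>, 0 on |1111>.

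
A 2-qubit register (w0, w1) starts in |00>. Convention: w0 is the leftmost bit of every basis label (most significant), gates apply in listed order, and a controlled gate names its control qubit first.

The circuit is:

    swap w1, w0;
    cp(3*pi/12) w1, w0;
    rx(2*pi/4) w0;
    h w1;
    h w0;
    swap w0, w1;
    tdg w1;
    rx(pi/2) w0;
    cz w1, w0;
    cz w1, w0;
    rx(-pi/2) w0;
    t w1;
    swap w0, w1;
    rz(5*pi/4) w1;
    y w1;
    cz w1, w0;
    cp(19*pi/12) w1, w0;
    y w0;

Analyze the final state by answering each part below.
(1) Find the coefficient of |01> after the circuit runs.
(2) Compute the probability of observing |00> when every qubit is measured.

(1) The amplitude on |01> is sqrt(2)*(1 - I)*exp(11*I*pi/24)/4. Key observation: the block from step 7 through step 12 cancels to the identity and can be dropped.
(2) A full measurement returns |00> with probability 1/4.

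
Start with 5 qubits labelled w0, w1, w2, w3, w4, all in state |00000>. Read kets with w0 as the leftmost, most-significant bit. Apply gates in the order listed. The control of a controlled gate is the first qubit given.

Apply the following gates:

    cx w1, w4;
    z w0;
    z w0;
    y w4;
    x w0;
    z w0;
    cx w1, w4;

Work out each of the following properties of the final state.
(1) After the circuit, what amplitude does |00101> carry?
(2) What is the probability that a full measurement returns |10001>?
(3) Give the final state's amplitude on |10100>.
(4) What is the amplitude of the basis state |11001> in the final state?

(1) The final state's coefficient on |00101> equals 0.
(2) A full measurement returns |10001> with probability 1.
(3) The amplitude on |10100> is 0.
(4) |11001> carries amplitude 0 in the final state.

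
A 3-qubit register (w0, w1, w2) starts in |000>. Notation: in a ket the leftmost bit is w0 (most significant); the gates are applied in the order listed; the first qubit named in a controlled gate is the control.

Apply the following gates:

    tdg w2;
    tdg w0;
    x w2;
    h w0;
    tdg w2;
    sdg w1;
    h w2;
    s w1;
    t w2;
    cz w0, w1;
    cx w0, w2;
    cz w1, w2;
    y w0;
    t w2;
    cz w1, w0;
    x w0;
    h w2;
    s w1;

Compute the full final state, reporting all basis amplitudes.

After the circuit, the state carries amplitude 1/2 on |000>, sqrt(2)*(1 - I)*exp(3*I*pi/4)/4 on |001>, 0 on |010>, 0 on |011>, 0 on |100>, sqrt(2)*I/2 on |101>, 0 on |110>, 0 on |111>.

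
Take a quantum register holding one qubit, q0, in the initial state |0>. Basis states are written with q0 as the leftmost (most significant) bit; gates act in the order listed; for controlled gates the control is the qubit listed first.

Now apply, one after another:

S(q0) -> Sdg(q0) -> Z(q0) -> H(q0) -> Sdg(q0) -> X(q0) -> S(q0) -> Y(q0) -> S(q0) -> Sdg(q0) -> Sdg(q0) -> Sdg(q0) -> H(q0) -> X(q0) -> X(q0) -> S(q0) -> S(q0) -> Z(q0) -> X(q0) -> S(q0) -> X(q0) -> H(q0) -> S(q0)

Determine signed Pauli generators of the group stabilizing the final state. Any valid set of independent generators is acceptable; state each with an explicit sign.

The final state is stabilized by the group generated by -Y; other independent generating sets are equally valid.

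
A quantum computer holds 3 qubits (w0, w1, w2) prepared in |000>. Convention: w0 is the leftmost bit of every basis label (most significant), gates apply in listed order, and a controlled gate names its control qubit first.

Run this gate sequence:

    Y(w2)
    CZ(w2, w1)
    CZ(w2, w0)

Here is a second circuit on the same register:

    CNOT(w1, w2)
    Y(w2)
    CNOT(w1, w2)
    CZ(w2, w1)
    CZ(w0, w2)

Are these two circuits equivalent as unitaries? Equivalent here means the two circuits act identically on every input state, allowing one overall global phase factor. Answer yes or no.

No — the two circuits implement different unitaries, even allowing a global phase.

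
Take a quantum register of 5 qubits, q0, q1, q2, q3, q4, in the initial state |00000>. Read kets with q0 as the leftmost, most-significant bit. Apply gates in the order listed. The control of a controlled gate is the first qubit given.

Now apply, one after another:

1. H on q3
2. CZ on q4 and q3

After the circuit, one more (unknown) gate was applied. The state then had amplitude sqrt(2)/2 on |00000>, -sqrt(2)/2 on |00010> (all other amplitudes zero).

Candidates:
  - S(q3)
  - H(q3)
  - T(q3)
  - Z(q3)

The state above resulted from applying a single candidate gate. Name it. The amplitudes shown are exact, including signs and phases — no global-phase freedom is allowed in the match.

The applied gate was Z(q3).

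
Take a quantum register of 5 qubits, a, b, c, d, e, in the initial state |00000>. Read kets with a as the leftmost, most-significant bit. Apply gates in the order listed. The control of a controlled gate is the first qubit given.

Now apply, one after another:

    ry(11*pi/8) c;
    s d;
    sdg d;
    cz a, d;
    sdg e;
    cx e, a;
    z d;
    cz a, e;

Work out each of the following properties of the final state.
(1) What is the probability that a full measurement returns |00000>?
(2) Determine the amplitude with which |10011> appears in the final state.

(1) The probability of measuring |00000> is cos(5*pi/16)**2. Key observation: the block from step 2 through step 3 cancels to the identity and can be dropped.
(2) The amplitude on |10011> is 0.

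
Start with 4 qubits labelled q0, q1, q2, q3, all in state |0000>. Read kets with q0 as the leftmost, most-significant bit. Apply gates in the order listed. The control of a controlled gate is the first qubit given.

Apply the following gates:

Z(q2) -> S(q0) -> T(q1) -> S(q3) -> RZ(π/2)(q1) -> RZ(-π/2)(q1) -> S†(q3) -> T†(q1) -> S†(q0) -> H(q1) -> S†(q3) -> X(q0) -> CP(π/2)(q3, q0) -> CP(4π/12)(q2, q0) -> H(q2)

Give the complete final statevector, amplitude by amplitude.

The final amplitudes are 1/2 on |1000>, 1/2 on |1010>, 1/2 on |1100>, 1/2 on |1110>, and 0 on every other basis state. Key observation: gates 2-9 undo each other exactly, leaving only the rest of the circuit to track.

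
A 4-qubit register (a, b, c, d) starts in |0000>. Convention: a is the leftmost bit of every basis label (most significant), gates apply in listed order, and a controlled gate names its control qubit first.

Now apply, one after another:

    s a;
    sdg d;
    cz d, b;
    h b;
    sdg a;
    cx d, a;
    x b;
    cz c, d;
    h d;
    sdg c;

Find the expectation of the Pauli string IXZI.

The expectation value of IXZI is 1.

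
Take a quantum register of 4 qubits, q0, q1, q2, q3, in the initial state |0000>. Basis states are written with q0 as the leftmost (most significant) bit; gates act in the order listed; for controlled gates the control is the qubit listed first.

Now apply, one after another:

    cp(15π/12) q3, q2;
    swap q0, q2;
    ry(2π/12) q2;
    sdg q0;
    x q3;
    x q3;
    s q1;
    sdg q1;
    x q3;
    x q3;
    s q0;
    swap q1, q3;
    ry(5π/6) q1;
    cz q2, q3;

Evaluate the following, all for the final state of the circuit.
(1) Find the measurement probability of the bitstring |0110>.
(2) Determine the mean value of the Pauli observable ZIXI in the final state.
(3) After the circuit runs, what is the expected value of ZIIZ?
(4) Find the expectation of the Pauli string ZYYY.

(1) The probability of measuring |0110> is 1/16. Key observation: gates 4-11 undo each other exactly, leaving only the rest of the circuit to track.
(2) The expectation value of ZIXI is 1/2.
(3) The observable ZIIZ averages to 1.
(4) In the final state, ZYYY has expectation 0.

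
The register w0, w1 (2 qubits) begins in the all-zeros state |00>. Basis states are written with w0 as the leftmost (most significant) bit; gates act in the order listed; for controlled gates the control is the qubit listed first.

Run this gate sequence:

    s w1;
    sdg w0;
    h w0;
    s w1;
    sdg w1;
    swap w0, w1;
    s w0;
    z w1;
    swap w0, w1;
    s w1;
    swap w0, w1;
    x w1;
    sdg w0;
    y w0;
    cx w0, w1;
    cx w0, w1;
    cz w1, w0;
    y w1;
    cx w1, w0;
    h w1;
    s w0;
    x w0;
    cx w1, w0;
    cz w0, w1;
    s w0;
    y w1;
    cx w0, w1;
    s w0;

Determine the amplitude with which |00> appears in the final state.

|00> carries amplitude I/2 in the final state.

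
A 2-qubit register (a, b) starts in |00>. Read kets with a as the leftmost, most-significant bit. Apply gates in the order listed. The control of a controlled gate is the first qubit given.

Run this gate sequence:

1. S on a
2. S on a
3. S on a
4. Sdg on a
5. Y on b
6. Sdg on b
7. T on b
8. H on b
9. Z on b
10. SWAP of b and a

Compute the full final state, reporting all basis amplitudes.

The resulting statevector has amplitude sqrt(2)*exp(I*pi/4)/2 on |00>, 0 on |01>, sqrt(2)*exp(I*pi/4)/2 on |10>, 0 on |11>.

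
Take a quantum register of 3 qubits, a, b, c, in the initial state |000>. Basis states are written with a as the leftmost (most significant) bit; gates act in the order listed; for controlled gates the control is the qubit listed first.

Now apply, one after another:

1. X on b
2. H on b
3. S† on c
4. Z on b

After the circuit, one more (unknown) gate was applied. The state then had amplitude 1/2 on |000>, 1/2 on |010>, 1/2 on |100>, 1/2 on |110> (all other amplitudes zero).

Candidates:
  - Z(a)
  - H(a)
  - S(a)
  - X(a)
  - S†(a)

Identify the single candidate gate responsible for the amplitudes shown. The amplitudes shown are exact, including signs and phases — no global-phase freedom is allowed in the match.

It was H(a) that produced the state shown.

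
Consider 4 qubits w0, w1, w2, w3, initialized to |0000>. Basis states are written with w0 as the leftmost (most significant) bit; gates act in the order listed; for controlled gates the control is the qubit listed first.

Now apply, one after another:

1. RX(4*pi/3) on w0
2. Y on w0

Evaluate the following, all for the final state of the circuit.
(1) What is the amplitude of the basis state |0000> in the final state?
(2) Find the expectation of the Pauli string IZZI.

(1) The final state's coefficient on |0000> equals -sqrt(3)/2.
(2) In the final state, IZZI has expectation 1.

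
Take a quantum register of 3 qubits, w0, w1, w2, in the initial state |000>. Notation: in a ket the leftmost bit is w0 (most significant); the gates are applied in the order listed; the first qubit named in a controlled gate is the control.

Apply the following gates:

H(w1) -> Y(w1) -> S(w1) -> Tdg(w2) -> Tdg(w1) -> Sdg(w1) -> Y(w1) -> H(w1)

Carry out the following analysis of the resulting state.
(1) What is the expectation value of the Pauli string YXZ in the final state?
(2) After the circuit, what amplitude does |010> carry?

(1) The expectation value of YXZ is 0.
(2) The final state's coefficient on |010> equals -1/2 - exp(3*I*pi/4)/2.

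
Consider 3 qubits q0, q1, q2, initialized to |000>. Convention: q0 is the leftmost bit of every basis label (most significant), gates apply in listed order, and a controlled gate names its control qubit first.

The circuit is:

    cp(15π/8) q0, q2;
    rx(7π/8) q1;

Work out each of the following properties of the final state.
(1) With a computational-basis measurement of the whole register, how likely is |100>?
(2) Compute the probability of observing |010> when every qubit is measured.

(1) The probability of measuring |100> is 0.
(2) A full measurement returns |010> with probability sin(7*pi/16)**2.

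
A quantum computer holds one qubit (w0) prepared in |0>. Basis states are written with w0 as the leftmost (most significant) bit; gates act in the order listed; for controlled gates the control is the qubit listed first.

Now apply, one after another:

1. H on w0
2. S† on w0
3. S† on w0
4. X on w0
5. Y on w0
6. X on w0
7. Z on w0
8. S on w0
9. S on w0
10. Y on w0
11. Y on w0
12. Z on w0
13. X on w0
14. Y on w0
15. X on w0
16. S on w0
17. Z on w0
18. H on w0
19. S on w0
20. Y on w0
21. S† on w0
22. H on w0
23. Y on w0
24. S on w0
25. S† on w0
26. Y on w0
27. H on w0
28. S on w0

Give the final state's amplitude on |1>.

The final state's coefficient on |1> equals -1/2 - I/2. Key observation: steps 21-28 multiply out to the identity, so the circuit reduces to the remaining gates.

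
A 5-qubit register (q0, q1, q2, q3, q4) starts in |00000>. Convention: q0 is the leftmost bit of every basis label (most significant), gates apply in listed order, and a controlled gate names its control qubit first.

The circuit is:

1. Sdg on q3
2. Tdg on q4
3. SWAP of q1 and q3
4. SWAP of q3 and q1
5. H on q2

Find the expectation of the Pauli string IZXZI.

In the final state, IZXZI has expectation 1.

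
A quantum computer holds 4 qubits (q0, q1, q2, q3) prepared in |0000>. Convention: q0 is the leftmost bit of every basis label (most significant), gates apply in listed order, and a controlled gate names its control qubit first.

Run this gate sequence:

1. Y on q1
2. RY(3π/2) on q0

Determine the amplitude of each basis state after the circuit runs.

After the circuit, the state carries amplitude -sqrt(2)*I/2 on |0100>, sqrt(2)*I/2 on |1100>, and 0 on every other basis state.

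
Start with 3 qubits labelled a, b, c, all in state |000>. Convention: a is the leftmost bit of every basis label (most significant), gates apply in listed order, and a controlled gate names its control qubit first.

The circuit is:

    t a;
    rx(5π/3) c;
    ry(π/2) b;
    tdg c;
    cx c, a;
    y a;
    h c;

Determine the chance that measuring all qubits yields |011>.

Outcome |011> occurs with probability 1/16.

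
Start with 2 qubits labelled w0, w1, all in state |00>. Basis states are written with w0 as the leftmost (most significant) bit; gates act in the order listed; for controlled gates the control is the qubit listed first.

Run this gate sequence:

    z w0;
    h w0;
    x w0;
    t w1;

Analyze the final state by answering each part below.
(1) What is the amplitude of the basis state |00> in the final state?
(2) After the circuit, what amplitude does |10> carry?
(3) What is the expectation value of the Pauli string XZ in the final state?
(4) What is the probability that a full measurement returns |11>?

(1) |00> carries amplitude sqrt(2)/2 in the final state.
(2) The final state's coefficient on |10> equals sqrt(2)/2.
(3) The expectation value of XZ is 1.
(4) Outcome |11> occurs with probability 0.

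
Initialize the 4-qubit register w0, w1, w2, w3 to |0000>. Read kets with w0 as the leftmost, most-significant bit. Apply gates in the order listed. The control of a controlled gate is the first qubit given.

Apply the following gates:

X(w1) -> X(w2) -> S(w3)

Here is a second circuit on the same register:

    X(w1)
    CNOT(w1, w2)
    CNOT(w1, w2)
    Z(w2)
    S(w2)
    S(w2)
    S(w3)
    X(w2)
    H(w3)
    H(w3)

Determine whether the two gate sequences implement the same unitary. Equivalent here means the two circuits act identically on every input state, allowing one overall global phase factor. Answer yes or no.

Yes, they are equivalent — the unitaries differ by at most a global phase.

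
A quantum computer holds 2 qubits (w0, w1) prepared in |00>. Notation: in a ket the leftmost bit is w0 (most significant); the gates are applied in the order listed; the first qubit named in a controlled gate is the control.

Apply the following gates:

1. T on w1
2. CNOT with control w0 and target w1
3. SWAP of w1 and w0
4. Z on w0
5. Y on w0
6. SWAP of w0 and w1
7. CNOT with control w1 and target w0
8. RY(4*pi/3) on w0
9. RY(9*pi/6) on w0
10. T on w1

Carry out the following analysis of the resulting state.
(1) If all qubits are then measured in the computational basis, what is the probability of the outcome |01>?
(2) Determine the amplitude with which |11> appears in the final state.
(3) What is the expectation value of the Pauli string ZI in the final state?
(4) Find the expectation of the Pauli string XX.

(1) Outcome |01> occurs with probability sqrt(3)/4 + 1/2.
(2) |11> carries amplitude (-sqrt(6) + sqrt(2))*exp(3*I*pi/4)/4 in the final state.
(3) The observable ZI averages to sqrt(3)/2.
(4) The expectation value of XX is 0.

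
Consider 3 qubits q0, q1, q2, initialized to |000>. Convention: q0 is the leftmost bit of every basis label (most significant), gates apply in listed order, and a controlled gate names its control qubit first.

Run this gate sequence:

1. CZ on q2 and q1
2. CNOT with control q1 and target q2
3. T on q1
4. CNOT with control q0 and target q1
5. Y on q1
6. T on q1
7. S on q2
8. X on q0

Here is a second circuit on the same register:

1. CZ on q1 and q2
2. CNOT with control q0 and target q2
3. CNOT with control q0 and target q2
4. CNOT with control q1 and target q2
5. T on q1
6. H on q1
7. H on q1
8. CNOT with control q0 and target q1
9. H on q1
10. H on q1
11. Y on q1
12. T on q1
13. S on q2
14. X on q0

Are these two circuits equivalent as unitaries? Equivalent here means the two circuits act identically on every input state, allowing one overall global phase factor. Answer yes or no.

Yes: on every input state the two circuits agree up to one overall phase factor.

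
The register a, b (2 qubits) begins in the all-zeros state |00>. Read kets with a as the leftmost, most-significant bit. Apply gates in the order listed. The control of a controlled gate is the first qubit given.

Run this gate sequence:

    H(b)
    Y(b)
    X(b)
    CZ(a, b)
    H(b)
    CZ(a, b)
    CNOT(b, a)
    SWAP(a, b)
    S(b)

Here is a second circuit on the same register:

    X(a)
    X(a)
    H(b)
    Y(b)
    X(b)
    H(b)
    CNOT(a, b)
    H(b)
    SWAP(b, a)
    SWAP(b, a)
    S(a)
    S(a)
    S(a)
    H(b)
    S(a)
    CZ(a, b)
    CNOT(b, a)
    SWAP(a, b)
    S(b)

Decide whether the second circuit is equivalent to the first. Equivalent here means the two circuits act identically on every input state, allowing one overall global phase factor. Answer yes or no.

Yes — the two circuits implement the same unitary up to a global phase.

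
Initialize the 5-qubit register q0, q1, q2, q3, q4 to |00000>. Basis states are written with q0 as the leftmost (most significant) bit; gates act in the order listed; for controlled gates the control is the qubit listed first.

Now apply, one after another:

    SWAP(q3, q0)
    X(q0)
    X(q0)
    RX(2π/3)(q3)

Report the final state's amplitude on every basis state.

After the circuit, the state carries amplitude 1/2 on |00000>, -sqrt(3)*I/2 on |00010>, and 0 on every other basis state. Key observation: gates 2-3 undo each other exactly, leaving only the rest of the circuit to track.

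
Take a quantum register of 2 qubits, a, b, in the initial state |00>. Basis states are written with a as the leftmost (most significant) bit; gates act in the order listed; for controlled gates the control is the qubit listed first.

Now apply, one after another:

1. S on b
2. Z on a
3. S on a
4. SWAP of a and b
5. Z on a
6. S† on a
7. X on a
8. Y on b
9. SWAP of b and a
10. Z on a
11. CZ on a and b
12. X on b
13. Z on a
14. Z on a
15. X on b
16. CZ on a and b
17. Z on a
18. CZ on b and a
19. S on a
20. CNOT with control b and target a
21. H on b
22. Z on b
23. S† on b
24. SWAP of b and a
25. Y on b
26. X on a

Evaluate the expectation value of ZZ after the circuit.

The expectation value of ZZ is 0. Key observation: steps 10-17 multiply out to the identity, so the circuit reduces to the remaining gates.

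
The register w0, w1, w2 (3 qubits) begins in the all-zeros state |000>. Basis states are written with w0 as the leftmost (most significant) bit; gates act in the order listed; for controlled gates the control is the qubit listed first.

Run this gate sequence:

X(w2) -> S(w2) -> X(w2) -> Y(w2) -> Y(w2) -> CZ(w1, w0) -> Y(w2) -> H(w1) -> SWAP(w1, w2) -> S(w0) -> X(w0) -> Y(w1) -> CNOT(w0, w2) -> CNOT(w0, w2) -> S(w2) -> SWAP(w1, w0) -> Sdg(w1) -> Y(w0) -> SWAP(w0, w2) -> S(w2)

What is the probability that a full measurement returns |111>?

Outcome |111> occurs with probability 1/2.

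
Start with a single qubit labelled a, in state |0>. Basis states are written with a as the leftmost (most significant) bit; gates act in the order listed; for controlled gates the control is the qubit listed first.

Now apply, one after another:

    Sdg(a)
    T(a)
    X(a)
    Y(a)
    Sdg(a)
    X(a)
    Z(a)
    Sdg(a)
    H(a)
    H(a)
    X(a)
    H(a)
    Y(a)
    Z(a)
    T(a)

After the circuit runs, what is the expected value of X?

In the final state, X has expectation sqrt(2)/2. Key observation: gates 9-10 undo each other exactly, leaving only the rest of the circuit to track.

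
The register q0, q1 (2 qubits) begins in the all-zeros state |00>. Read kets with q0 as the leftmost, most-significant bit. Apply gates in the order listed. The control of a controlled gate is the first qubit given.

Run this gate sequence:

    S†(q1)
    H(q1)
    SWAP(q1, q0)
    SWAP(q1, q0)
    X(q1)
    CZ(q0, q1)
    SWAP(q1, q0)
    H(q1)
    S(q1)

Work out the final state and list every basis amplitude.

After the circuit, the state carries amplitude 1/2 on |00>, I/2 on |01>, 1/2 on |10>, I/2 on |11>.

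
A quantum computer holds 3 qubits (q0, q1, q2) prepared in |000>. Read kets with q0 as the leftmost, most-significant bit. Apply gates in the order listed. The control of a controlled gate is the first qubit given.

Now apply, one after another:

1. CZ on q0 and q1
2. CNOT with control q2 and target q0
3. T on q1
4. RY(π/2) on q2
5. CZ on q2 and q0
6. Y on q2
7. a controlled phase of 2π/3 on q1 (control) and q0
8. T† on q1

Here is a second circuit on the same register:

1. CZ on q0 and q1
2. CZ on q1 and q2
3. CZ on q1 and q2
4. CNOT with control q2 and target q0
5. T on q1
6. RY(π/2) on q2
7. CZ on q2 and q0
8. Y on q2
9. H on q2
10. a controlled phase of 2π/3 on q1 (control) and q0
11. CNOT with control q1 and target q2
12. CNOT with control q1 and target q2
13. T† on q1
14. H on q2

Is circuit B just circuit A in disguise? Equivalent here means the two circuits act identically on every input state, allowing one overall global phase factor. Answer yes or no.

Yes: on every input state the two circuits agree up to one overall phase factor.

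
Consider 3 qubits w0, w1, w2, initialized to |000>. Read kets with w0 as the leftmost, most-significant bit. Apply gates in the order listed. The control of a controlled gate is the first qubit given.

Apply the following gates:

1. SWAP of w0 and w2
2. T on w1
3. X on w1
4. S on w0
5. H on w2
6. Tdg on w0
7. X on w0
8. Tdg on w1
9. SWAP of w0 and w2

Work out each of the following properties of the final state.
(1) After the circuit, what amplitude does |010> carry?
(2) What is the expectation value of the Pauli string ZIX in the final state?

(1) |010> carries amplitude 0 in the final state.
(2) The expectation value of ZIX is 0.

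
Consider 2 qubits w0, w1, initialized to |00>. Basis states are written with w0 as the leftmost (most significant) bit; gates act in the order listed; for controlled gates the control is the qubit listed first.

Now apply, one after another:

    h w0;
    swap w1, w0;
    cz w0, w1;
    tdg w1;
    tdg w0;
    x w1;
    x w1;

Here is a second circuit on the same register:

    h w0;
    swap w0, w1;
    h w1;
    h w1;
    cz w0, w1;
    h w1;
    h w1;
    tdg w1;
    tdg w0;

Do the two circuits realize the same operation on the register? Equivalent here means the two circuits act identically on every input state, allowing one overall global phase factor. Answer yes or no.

Yes, they are equivalent — the unitaries differ by at most a global phase.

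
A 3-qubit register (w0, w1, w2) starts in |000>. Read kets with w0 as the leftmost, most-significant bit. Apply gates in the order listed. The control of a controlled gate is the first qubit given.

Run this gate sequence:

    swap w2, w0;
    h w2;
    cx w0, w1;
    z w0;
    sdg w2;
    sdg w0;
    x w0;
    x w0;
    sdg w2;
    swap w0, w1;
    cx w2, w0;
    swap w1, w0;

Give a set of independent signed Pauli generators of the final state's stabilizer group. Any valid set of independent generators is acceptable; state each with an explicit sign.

The stabilizer group can be generated by -IXX, +ZII, +IZZ, among other valid generating sets.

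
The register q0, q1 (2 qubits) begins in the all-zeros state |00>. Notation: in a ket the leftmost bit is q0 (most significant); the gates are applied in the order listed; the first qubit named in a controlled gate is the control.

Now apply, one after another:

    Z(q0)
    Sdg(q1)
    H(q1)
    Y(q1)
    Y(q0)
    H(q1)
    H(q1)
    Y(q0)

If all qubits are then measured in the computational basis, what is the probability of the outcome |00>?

Outcome |00> occurs with probability 1/2. Key observation: the block from step 5 through step 8 cancels to the identity and can be dropped.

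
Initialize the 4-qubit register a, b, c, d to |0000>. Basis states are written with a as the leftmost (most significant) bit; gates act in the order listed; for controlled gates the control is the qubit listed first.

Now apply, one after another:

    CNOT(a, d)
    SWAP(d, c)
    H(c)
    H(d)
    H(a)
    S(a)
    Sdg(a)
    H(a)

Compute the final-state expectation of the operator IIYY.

In the final state, IIYY has expectation 0. Key observation: steps 5-8 multiply out to the identity, so the circuit reduces to the remaining gates.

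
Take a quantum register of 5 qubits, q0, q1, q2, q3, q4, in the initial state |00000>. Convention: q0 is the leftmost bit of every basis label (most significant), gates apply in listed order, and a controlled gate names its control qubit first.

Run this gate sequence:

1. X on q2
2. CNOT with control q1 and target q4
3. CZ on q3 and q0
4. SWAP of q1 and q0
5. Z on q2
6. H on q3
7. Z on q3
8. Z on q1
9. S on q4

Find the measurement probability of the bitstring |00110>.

A full measurement returns |00110> with probability 1/2.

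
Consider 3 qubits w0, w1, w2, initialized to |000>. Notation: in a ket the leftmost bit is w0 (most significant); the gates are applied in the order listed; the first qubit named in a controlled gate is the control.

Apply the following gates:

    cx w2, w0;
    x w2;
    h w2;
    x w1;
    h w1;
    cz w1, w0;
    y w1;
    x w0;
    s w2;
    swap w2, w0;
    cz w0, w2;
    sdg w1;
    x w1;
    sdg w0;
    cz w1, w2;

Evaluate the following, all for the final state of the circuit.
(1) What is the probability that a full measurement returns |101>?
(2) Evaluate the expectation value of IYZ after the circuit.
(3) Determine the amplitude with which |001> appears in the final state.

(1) A full measurement returns |101> with probability 1/4.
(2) In the final state, IYZ has expectation 1.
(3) The final state's coefficient on |001> equals 1/2.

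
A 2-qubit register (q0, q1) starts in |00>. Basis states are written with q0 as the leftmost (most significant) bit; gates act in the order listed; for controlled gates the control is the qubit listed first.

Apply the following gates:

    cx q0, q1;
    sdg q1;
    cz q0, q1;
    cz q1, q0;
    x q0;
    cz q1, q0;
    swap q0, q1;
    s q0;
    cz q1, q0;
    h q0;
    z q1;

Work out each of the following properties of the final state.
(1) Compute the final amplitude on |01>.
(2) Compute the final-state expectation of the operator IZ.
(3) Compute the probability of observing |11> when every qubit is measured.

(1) The final state's coefficient on |01> equals -sqrt(2)/2.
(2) In the final state, IZ has expectation -1.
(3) A full measurement returns |11> with probability 1/2.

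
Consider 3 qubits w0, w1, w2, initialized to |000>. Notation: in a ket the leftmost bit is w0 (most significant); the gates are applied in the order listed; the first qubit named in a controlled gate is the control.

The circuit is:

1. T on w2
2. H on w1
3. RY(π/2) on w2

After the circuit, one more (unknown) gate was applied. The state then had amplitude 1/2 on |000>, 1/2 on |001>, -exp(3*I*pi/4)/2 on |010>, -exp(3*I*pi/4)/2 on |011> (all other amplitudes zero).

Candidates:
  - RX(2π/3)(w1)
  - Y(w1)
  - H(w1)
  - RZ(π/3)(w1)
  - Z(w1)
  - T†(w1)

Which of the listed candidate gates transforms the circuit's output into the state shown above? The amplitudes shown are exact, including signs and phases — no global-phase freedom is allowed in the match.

The unique candidate consistent with the amplitudes is T†(w1).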